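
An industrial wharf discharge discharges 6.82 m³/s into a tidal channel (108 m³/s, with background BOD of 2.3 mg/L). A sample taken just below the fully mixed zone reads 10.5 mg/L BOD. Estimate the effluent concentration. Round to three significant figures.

Mass balance: 108.0·2.300 + 6.820·Cₑ = 114.8·10.50
→ Cₑ = (114.8·10.50 − 108.0·2.300) / 6.820 = 140.4 mg/L.

140 mg/L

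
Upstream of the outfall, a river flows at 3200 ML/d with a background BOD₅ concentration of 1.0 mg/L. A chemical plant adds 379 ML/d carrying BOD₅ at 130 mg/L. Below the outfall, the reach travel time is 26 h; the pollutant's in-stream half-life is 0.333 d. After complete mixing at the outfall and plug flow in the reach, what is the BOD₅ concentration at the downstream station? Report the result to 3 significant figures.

Conservation of mass: C = (3200·1.000 + 379.0·130.0) / 3579 = 52470/3579 = 14.66 mg/L.
Half-life 0.333 d → k = ln 2 / 0.333 = 2.082 d⁻¹.
After decay, C = 14.66 × e^(−kt) = 14.66 × 0.1049 = 1.538 mg/L.

1.54 mg/L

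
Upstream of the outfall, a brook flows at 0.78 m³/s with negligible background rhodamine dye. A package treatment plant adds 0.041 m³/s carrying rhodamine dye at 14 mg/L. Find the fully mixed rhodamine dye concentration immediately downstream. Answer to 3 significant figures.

0.699 mg/L

Flow-weighted average: C = (0.7800·0 + 0.04100·14.00) / 0.8210 = 0.5740/0.8210 = 0.6991 mg/L.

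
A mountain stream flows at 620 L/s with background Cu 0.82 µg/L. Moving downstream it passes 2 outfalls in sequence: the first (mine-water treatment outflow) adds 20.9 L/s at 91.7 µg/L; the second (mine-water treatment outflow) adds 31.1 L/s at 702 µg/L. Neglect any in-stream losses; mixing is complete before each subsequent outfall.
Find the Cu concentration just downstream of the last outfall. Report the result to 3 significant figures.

36.1 µg/L

Below outfall 1: Q → 640.9 L/s, C = (620.0·0.8200 + 20.90·91.70)/640.9 = 3.784 µg/L.
Below outfall 2: Q → 672.0 L/s, C = (640.9·3.784 + 31.10·702.0)/672.0 = 36.10 µg/L.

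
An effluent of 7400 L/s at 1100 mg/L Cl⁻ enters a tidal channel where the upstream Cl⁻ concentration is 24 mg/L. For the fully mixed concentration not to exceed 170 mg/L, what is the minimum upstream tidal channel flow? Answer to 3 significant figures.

Set C_mix = 170: (Q·24.00 + 7400·1100) / (Q + 7400) = 170
→ Q = 7400·(1100 − 170)/(170 − 24.00) = 47140 L/s.

47100 L/s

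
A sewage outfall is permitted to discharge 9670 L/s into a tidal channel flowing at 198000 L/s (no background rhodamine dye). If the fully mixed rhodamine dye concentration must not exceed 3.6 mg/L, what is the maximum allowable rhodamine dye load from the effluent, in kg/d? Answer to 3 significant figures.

Mass balance at the limit: 198000·0 + 9670·Cₑ = 207700·3.6 → Cₑ = 77.31 mg/L.
9670 L/s = 9.670 m³/s. Load = 9.670 m³/s × 77.31 g/m³ × 86 400 s/d = 64590 kg/d.

64600 kg/d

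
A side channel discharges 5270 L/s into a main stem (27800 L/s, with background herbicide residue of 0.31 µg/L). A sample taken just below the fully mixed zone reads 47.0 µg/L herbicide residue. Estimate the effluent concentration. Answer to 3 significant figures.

293 µg/L

Mass balance: 27800·0.3100 + 5270·Cₑ = 33070·47.00
→ Cₑ = (33070·47.00 − 27800·0.3100) / 5270 = 293.3 µg/L.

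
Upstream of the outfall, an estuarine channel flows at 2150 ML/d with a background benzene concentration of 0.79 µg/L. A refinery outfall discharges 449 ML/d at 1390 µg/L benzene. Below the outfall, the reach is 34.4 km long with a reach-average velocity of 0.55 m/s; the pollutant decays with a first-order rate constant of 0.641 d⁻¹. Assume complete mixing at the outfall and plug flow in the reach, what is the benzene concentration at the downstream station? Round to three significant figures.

After mixing, C = (2150·0.7900 + 449.0·1390) / 2599 = 625800/2599 = 240.8 µg/L.
Travel time t = 34.4·1000 / 0.55 = 62550 s = 17.37 h.
Decay over the reach: 240.8·exp(−kt) = 240.8·0.6287 = 151.4 µg/L.

151 µg/L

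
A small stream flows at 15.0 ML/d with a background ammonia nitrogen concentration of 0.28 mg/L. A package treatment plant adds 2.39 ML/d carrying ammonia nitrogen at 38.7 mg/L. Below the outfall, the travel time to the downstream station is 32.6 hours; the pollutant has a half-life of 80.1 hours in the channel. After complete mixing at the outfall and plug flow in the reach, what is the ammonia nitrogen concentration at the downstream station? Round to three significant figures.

After mixing, C = (15.00·0.2800 + 2.390·38.70) / 17.39 = 96.69/17.39 = 5.560 mg/L.
Half-life 80.1 h → k = ln 2 / 80.1 = 0.008654 h⁻¹ = 0.2077 d⁻¹.
First-order decay: C = 5.560·exp(−k·t) = 5.560·0.7542 = 4.194 mg/L.

4.19 mg/L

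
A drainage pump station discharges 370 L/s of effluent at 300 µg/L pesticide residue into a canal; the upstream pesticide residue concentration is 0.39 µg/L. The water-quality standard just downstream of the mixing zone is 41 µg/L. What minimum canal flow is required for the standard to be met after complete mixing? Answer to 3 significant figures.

2360 L/s

Set C_mix = 41: (Q·0.3900 + 370.0·300.0) / (Q + 370.0) = 41
→ Q = 370.0·(300.0 − 41)/(41 − 0.3900) = 2360 L/s.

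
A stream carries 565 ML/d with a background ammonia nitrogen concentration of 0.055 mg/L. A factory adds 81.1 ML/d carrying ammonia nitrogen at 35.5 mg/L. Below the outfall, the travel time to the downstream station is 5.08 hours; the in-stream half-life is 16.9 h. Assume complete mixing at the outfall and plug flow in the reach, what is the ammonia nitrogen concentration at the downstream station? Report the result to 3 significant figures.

Mixed concentration C = ΣQC/ΣQ = (565.0·0.05500 + 81.10·35.50) / 646.1 = 2910/646.1 = 4.504 mg/L.
Half-life 16.9 h → k = ln 2 / 16.9 = 0.04101 h⁻¹ = 0.9844 d⁻¹.
First-order decay: C = 4.504·exp(−k·t) = 4.504·0.8119 = 3.657 mg/L.

3.66 mg/L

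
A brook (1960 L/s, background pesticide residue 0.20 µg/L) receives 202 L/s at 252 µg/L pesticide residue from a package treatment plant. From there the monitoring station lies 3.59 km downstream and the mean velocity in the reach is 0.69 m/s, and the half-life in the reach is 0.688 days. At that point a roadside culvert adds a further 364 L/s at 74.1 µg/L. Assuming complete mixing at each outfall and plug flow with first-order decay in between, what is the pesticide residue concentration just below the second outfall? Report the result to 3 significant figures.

Mixed concentration C = ΣQC/ΣQ = (1960·0.2000 + 202.0·252.0) / 2162 = 51300/2162 = 23.73 µg/L; combined flow 2162 L/s.
Travel time t = 3.59·1000 / 0.69 = 5203 s = 1.445 h.
Half-life 0.688 d → k = ln 2 / 0.688 = 1.007 d⁻¹.
Applying C = C₀e^(−kt): 23.73 × 0.9411 = 22.33 µg/L.
Second outfall: C = (2162·22.33 + 364.0·74.10)/2526 = 29.79 µg/L.

29.8 µg/L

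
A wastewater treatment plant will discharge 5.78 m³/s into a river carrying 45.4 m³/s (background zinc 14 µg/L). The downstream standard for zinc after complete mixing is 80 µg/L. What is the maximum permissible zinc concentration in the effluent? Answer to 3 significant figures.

598 µg/L

At the limit, (Qr·Cr + Qe·Cₑ)/(Qr + Qe) = 80:
Cₑ = (51.18·80 − 45.40·14.00) / 5.780 = 598.4 µg/L.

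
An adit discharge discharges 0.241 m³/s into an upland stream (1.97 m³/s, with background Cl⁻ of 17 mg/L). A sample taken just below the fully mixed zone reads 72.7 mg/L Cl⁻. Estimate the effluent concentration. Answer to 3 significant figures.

Mass balance: 1.970·17.00 + 0.2410·Cₑ = 2.211·72.70
→ Cₑ = (2.211·72.70 − 1.970·17.00) / 0.2410 = 528.0 mg/L.

528 mg/L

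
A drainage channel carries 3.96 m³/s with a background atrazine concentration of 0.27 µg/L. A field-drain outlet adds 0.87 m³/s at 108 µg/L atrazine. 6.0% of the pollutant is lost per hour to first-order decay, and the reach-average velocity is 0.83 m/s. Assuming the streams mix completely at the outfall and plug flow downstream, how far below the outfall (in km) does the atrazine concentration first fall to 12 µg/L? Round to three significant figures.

Flow-weighted average: C = (3.960·0.2700 + 0.8700·108.0) / 4.830 = 95.03/4.830 = 19.67 µg/L.
6.0%/h lost → k = −ln(1 − 0.06) = 0.06188 h⁻¹.
Set 19.67·exp(−k·t) = 12 → t = ln(19.67/12)/k = 28770 s = 7.991 h.
Distance = v·t = 0.83·28770 = 23880 m = 23.88 km.

23.9 km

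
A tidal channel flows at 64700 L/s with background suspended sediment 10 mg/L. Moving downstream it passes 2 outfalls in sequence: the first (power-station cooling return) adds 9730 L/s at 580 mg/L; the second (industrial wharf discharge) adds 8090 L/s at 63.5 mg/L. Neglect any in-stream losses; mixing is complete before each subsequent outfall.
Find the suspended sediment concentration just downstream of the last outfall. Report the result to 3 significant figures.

82.5 mg/L

After outfall 1: Q = 64700 + 9730 = 74430 L/s; C = (64700·10.00 + 9730·580.0)/74430 = 84.51 mg/L.
After outfall 2: Q = 74430 + 8090 = 82520 L/s; C = (74430·84.51 + 8090·63.50)/82520 = 82.45 mg/L.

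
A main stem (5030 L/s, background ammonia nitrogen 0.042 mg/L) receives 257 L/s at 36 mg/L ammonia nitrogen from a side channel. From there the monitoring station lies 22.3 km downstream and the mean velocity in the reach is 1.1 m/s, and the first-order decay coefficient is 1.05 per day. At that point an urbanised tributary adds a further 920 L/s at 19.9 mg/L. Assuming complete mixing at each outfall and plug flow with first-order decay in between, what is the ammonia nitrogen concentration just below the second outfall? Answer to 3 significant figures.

4.14 mg/L

After mixing, C = (5030·0.04200 + 257.0·36.00) / 5287 = 9463/5287 = 1.790 mg/L; combined flow 5287 L/s.
Travel time t = 22.3·1000 / 1.1 = 20270 s = 5.631 h.
After decay, C = 1.790 × e^(−kt) = 1.790 × 0.7816 = 1.399 mg/L.
Second outfall: C = (5287·1.399 + 920.0·19.90)/6207 = 4.141 mg/L.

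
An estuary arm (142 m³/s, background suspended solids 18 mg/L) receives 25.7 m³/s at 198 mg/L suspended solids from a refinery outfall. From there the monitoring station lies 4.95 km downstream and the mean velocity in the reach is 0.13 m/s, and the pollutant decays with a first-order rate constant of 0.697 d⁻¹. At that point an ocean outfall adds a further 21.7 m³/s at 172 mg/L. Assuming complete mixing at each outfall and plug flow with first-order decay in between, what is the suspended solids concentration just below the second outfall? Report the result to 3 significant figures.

49.4 mg/L

Conservation of mass: C = (142.0·18.00 + 25.70·198.0) / 167.7 = 7645/167.7 = 45.58 mg/L; combined flow 167.7 m³/s.
Travel time t = 4.95·1000 / 0.13 = 38080 s = 10.58 h.
Applying C = C₀e^(−kt): 45.58 × 0.7355 = 33.53 mg/L.
At the second outfall, C = (167.7·33.53 + 21.70·172.0) / (167.7 + 21.70) = 49.39 mg/L.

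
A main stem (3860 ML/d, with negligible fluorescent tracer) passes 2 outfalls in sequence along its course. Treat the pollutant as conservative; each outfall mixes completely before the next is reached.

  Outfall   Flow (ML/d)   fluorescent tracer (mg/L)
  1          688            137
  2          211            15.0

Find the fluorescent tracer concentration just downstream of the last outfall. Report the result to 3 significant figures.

20.5 mg/L

Outfall 1: combined Q = 4548 ML/d; C = (3860·0 + 688.0·137.0)/4548 = 20.72 mg/L.
Outfall 2: combined Q = 4759 ML/d; C = (4548·20.72 + 211.0·15.00)/4759 = 20.47 mg/L.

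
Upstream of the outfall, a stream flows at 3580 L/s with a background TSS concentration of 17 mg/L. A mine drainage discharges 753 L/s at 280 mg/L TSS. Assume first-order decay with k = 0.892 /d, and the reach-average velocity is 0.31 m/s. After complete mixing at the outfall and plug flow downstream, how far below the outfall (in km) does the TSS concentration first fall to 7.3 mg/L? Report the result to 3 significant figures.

Conservation of mass: C = (3580·17.00 + 753.0·280.0) / 4333 = 271700/4333 = 62.70 mg/L.
Set 62.70·exp(−k·t) = 7.3 → t = ln(62.70/7.3)/k = 208300 s = 57.86 h.
Distance = v·t = 0.31·208300 = 64570 m = 64.57 km.

64.6 km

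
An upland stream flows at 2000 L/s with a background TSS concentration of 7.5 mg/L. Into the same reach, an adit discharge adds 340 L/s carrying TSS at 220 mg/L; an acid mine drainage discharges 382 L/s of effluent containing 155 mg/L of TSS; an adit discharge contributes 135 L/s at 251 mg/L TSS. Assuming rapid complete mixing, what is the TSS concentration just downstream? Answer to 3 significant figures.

Mass balance: C = (2000·7.500 + 340.0·220.0 + 382.0·155.0 + 135.0·251.0) / 2857 = 182900/2857 = 64.02 mg/L.

64.0 mg/L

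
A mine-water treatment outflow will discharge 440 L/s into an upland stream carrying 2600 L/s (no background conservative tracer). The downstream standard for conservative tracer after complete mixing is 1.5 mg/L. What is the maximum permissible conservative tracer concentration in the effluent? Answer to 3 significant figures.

At the limit, (Qr·Cr + Qe·Cₑ)/(Qr + Qe) = 1.5:
Cₑ = (3040·1.5 − 2600·0) / 440.0 = 10.36 mg/L.

10.4 mg/L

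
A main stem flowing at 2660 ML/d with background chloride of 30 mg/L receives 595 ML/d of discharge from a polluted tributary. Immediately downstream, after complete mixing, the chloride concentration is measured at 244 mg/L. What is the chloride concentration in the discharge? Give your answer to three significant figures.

1200 mg/L

Mass balance: 2660·30.00 + 595.0·Cₑ = 3255·244.0
→ Cₑ = (3255·244.0 − 2660·30.00) / 595.0 = 1201 mg/L.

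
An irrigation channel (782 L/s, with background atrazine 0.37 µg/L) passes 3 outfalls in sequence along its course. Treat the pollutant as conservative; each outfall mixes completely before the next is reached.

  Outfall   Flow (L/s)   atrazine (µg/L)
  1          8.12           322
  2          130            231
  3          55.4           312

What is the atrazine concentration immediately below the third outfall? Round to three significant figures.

51.5 µg/L

After outfall 1: Q = 782.0 + 8.120 = 790.1 L/s; C = (782.0·0.3700 + 8.120·322.0)/790.1 = 3.675 µg/L.
After outfall 2: Q = 790.1 + 130.0 = 920.1 L/s; C = (790.1·3.675 + 130.0·231.0)/920.1 = 35.79 µg/L.
After outfall 3: Q = 920.1 + 55.40 = 975.5 L/s; C = (920.1·35.79 + 55.40·312.0)/975.5 = 51.48 µg/L.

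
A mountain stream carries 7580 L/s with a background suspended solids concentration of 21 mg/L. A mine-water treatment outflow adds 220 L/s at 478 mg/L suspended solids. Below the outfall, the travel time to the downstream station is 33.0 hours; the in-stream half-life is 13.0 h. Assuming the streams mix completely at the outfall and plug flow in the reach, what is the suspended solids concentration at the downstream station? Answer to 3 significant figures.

5.83 mg/L

Conservation of mass: C = (7580·21.00 + 220.0·478.0) / 7800 = 264300/7800 = 33.89 mg/L.
Half-life 13.0 h → k = ln 2 / 13.0 = 0.05332 h⁻¹ = 1.280 d⁻¹.
Applying C = C₀e^(−kt): 33.89 × 0.1721 = 5.833 mg/L.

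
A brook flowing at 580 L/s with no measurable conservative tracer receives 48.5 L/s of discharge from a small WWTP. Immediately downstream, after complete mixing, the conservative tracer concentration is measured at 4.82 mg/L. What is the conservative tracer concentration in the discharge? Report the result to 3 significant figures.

62.5 mg/L

Mass balance: 580.0·0 + 48.50·Cₑ = 628.5·4.820
→ Cₑ = (628.5·4.820 − 580.0·0) / 48.50 = 62.46 mg/L.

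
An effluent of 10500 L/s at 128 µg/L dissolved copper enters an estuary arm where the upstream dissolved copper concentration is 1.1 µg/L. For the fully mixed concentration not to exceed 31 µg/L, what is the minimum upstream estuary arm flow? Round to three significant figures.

Set C_mix = 31: (Q·1.100 + 10500·128.0) / (Q + 10500) = 31
→ Q = 10500·(128.0 − 31)/(31 − 1.100) = 34060 L/s.

34100 L/s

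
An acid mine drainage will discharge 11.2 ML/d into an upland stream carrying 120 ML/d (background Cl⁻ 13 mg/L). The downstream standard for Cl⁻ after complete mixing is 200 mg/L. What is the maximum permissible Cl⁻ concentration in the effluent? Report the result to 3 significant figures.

2200 mg/L

At the limit, (Qr·Cr + Qe·Cₑ)/(Qr + Qe) = 200:
Cₑ = (131.2·200 − 120.0·13.00) / 11.20 = 2204 mg/L.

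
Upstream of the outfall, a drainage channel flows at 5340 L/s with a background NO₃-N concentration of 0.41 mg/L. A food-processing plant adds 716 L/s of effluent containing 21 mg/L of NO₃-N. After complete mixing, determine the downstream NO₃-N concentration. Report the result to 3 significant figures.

Conservation of mass: C = (5340·0.4100 + 716.0·21.00) / 6056 = 17230/6056 = 2.844 mg/L.

2.84 mg/L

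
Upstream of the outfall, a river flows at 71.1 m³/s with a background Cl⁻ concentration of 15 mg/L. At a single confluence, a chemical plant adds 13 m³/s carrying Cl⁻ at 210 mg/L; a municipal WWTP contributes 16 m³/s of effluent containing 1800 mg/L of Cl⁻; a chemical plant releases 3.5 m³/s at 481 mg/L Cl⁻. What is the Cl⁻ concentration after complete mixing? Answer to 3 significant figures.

331 mg/L

Conservation of mass: C = (71.10·15.00 + 13.00·210.0 + 16.00·1800 + 3.500·481.0) / 103.6 = 34280/103.6 = 330.9 mg/L.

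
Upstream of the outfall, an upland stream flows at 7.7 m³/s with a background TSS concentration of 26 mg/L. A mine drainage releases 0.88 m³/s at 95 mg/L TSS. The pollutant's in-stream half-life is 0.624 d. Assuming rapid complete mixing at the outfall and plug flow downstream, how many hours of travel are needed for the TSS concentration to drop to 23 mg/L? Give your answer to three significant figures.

After mixing, C = (7.700·26.00 + 0.8800·95.00) / 8.580 = 283.8/8.580 = 33.08 mg/L.
Half-life 0.624 d → k = ln 2 / 0.624 = 1.111 d⁻¹.
33.08·exp(−k·t) = 23 → t = ln(33.08/23)/k = 28260 s = 7.850 h.

7.85 h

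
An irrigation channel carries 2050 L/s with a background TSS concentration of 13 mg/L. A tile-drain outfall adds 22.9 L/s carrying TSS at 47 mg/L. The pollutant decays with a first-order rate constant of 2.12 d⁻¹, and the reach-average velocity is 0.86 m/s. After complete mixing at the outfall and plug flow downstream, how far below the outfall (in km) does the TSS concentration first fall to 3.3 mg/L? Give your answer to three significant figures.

49.1 km

Conservation of mass: C = (2050·13.00 + 22.90·47.00) / 2073 = 27730/2073 = 13.38 mg/L.
Set 13.38·exp(−k·t) = 3.3 → t = ln(13.38/3.3)/k = 57040 s = 15.84 h.
Distance = v·t = 0.86·57040 = 49050 m = 49.05 km.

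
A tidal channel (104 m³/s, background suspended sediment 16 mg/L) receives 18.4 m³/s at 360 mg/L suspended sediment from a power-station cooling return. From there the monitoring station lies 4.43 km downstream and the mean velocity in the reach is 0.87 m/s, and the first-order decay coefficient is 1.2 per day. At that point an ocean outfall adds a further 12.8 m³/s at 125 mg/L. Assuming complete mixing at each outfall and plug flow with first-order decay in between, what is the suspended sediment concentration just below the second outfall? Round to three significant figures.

69.0 mg/L

Mass balance: C = (104.0·16.00 + 18.40·360.0) / 122.4 = 8288/122.4 = 67.71 mg/L; combined flow 122.4 m³/s.
Travel time t = 4.43·1000 / 0.87 = 5092 s = 1.414 h.
Decay over the reach: 67.71·exp(−kt) = 67.71·0.9317 = 63.09 mg/L.
At the second outfall, C = (122.4·63.09 + 12.80·125.0) / (122.4 + 12.80) = 68.95 mg/L.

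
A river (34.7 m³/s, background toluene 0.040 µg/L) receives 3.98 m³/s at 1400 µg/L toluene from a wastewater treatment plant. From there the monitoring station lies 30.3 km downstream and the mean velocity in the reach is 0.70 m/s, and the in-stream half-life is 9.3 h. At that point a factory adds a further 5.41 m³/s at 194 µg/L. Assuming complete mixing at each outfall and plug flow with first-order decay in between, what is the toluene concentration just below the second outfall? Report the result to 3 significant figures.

After mixing, C = (34.70·0.04000 + 3.980·1400) / 38.68 = 5573/38.68 = 144.1 µg/L; combined flow 38.68 m³/s.
Travel time t = 30.3·1000 / 0.70 = 43290 s = 12.02 h.
Half-life 9.3 h → k = ln 2 / 9.3 = 0.07453 h⁻¹ = 1.789 d⁻¹.
After decay, C = 144.1 × e^(−kt) = 144.1 × 0.4081 = 58.81 µg/L.
Second outfall: C = (38.68·58.81 + 5.410·194.0)/44.09 = 75.40 µg/L.

75.4 µg/L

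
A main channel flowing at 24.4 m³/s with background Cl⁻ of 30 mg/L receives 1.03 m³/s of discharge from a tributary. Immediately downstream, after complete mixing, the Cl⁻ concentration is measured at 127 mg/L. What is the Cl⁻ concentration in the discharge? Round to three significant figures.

2420 mg/L

Mass balance: 24.40·30.00 + 1.030·Cₑ = 25.43·127.0
→ Cₑ = (25.43·127.0 − 24.40·30.00) / 1.030 = 2425 mg/L.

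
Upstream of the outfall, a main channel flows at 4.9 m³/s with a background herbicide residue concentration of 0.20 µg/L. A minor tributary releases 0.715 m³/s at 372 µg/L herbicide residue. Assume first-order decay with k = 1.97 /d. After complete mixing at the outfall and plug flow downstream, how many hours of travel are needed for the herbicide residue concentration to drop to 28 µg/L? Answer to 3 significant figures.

6.45 h

Mixed concentration C = ΣQC/ΣQ = (4.900·0.2000 + 0.7150·372.0) / 5.615 = 267.0/5.615 = 47.54 µg/L.
47.54·exp(−k·t) = 28 → t = ln(47.54/28)/k = 23220 s = 6.450 h.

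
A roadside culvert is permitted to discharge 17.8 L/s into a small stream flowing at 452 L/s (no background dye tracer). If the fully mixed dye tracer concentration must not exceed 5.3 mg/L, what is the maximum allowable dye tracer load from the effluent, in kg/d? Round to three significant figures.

215 kg/d

Mass balance at the limit: 452.0·0 + 17.80·Cₑ = 469.8·5.3 → Cₑ = 139.9 mg/L.
17.80 L/s = 0.01780 m³/s. Load = 0.01780 m³/s × 139.9 g/m³ × 86 400 s/d = 215.1 kg/d.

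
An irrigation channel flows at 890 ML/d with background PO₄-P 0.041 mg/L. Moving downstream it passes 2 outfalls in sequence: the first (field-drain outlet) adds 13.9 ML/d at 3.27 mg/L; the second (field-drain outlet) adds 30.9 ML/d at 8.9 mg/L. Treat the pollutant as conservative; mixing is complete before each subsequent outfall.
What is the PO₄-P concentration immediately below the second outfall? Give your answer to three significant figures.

0.382 mg/L

Below outfall 1: Q → 903.9 ML/d, C = (890.0·0.04100 + 13.90·3.270)/903.9 = 0.09065 mg/L.
Below outfall 2: Q → 934.8 ML/d, C = (903.9·0.09065 + 30.90·8.900)/934.8 = 0.3818 mg/L.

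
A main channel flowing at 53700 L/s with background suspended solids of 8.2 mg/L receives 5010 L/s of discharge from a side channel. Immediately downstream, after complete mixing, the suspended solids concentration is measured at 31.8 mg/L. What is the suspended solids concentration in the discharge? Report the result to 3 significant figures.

285 mg/L

Mass balance: 53700·8.200 + 5010·Cₑ = 58710·31.80
→ Cₑ = (58710·31.80 − 53700·8.200) / 5010 = 284.8 mg/L.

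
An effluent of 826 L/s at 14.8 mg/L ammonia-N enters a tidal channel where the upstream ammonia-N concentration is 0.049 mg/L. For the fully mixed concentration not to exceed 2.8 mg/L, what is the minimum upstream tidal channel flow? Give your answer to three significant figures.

3600 L/s

Set C_mix = 2.8: (Q·0.04900 + 826.0·14.80) / (Q + 826.0) = 2.8
→ Q = 826.0·(14.80 − 2.8)/(2.8 − 0.04900) = 3603 L/s.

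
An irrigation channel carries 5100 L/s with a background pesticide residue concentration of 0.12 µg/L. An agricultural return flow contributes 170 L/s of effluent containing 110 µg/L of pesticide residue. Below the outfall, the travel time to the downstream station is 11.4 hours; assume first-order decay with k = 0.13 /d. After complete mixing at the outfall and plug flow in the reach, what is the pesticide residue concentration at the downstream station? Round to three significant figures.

After mixing, C = (5100·0.1200 + 170.0·110.0) / 5270 = 19310/5270 = 3.665 µg/L.
Applying C = C₀e^(−kt): 3.665 × 0.9401 = 3.445 µg/L.

3.45 µg/L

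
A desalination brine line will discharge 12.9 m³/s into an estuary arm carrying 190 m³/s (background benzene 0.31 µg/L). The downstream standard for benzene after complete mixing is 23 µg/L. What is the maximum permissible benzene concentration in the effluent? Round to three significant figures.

357 µg/L

At the limit, (Qr·Cr + Qe·Cₑ)/(Qr + Qe) = 23:
Cₑ = (202.9·23 − 190.0·0.3100) / 12.90 = 357.2 µg/L.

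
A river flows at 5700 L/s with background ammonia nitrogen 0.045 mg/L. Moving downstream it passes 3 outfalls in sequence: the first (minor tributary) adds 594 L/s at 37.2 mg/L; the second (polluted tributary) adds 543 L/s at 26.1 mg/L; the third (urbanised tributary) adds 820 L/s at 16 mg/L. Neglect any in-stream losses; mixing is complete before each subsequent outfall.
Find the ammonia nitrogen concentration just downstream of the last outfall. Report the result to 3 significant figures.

6.48 mg/L

Outfall 1: combined Q = 6294 L/s; C = (5700·0.04500 + 594.0·37.20)/6294 = 3.552 mg/L.
Outfall 2: combined Q = 6837 L/s; C = (6294·3.552 + 543.0·26.10)/6837 = 5.342 mg/L.
Outfall 3: combined Q = 7657 L/s; C = (6837·5.342 + 820.0·16.00)/7657 = 6.484 mg/L.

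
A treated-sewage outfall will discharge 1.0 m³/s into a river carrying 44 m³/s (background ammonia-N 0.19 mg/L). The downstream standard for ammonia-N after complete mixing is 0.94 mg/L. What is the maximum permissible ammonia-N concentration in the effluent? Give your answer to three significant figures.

At the limit, (Qr·Cr + Qe·Cₑ)/(Qr + Qe) = 0.94:
Cₑ = (45.00·0.94 − 44.00·0.1900) / 1.000 = 33.94 mg/L.

33.9 mg/L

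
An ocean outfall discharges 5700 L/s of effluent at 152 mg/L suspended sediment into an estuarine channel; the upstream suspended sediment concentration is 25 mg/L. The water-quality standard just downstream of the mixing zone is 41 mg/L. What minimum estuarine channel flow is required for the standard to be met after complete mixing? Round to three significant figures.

39500 L/s

Set C_mix = 41: (Q·25.00 + 5700·152.0) / (Q + 5700) = 41
→ Q = 5700·(152.0 − 41)/(41 − 25.00) = 39540 L/s.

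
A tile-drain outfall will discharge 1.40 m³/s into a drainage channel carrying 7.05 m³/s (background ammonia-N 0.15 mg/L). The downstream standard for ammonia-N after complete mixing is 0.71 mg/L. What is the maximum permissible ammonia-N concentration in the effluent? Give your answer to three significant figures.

At the limit, (Qr·Cr + Qe·Cₑ)/(Qr + Qe) = 0.71:
Cₑ = (8.450·0.71 − 7.050·0.1500) / 1.400 = 3.530 mg/L.

3.53 mg/L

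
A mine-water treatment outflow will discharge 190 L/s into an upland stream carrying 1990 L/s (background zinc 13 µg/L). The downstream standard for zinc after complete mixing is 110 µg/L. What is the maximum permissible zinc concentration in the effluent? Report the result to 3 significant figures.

1130 µg/L

At the limit, (Qr·Cr + Qe·Cₑ)/(Qr + Qe) = 110:
Cₑ = (2180·110 − 1990·13.00) / 190.0 = 1126 µg/L.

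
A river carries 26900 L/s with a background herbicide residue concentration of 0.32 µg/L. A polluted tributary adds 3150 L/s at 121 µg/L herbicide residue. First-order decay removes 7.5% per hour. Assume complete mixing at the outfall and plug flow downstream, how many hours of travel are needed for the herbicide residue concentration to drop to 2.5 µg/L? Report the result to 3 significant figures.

21.1 h

After mixing, C = (26900·0.3200 + 3150·121.0) / 30050 = 389800/30050 = 12.97 µg/L.
7.5%/h lost → k = −ln(1 − 0.075) = 0.07796 h⁻¹.
12.97·exp(−k·t) = 2.5 → t = ln(12.97/2.5)/k = 76020 s = 21.12 h.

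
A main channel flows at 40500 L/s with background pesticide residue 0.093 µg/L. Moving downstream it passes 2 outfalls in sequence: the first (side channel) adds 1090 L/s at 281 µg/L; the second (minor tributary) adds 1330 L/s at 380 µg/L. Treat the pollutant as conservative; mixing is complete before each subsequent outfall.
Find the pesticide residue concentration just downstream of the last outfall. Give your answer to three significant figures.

19.0 µg/L

Below outfall 1: Q → 41590 L/s, C = (40500·0.09300 + 1090·281.0)/41590 = 7.455 µg/L.
Below outfall 2: Q → 42920 L/s, C = (41590·7.455 + 1330·380.0)/42920 = 19.00 µg/L.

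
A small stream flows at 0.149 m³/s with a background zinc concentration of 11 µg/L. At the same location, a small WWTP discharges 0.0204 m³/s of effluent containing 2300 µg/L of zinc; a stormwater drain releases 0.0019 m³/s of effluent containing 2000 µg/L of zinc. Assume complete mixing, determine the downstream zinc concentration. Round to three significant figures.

After mixing, C = (0.1490·11.00 + 0.02040·2300 + 0.001900·2000) / 0.1713 = 52.36/0.1713 = 305.7 µg/L.

306 µg/L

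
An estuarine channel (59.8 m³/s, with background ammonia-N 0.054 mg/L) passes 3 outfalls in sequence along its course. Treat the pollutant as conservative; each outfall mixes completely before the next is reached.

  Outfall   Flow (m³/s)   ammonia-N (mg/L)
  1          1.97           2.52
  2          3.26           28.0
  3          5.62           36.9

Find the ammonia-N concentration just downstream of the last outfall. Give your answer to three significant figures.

4.34 mg/L

After outfall 1: Q = 59.80 + 1.970 = 61.77 m³/s; C = (59.80·0.05400 + 1.970·2.520)/61.77 = 0.1326 mg/L.
After outfall 2: Q = 61.77 + 3.260 = 65.03 m³/s; C = (61.77·0.1326 + 3.260·28.00)/65.03 = 1.530 mg/L.
After outfall 3: Q = 65.03 + 5.620 = 70.65 m³/s; C = (65.03·1.530 + 5.620·36.90)/70.65 = 4.343 mg/L.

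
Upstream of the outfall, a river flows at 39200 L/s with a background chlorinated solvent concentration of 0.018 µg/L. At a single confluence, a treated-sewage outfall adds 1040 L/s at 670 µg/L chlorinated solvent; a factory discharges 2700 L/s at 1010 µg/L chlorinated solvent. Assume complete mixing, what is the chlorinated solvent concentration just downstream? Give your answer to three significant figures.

79.8 µg/L

Conservation of mass: C = (39200·0.01800 + 1040·670.0 + 2700·1010) / 42940 = 3425000/42940 = 79.75 µg/L.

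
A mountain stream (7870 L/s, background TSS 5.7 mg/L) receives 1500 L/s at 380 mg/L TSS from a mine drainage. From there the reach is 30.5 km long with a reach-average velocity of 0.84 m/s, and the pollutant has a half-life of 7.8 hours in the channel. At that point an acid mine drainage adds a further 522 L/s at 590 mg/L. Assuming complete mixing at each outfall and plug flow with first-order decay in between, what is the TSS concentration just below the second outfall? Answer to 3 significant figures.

Flow-weighted average: C = (7870·5.700 + 1500·380.0) / 9370 = 614900/9370 = 65.62 mg/L; combined flow 9370 L/s.
Travel time t = 30.5·1000 / 0.84 = 36310 s = 10.09 h.
Half-life 7.8 h → k = ln 2 / 7.8 = 0.08887 h⁻¹ = 2.133 d⁻¹.
After decay, C = 65.62 × e^(−kt) = 65.62 × 0.4081 = 26.78 mg/L.
Second outfall: C = (9370·26.78 + 522.0·590.0)/9892 = 56.50 mg/L.

56.5 mg/L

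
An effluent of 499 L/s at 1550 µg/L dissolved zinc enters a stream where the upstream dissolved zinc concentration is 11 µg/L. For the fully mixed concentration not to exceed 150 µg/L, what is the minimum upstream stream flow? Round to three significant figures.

Set C_mix = 150: (Q·11.00 + 499.0·1550) / (Q + 499.0) = 150
→ Q = 499.0·(1550 − 150)/(150 − 11.00) = 5026 L/s.

5030 L/s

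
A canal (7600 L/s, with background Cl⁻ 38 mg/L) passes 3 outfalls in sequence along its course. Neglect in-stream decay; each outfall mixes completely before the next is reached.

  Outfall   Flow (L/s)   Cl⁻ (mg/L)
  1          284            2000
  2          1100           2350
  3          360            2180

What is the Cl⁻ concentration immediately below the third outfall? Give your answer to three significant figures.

Outfall 1: combined Q = 7884 L/s; C = (7600·38.00 + 284.0·2000)/7884 = 108.7 mg/L.
Outfall 2: combined Q = 8984 L/s; C = (7884·108.7 + 1100·2350)/8984 = 383.1 mg/L.
Outfall 3: combined Q = 9344 L/s; C = (8984·383.1 + 360.0·2180)/9344 = 452.3 mg/L.

452 mg/L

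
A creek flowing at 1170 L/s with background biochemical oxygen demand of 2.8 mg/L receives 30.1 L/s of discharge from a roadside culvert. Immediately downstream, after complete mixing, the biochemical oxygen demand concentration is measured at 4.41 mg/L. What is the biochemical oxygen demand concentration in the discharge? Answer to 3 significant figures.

Mass balance: 1170·2.800 + 30.10·Cₑ = 1200·4.410
→ Cₑ = (1200·4.410 − 1170·2.800) / 30.10 = 66.99 mg/L.

67.0 mg/L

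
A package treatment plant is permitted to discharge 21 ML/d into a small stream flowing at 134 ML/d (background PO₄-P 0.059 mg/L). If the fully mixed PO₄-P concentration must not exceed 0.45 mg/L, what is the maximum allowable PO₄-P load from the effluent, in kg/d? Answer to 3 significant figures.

61.8 kg/d

Mass balance at the limit: 134.0·0.05900 + 21.00·Cₑ = 155.0·0.45 → Cₑ = 2.945 mg/L.
21.00 ML/d = 0.2431 m³/s. Load = 0.2431 m³/s × 2.945 g/m³ × 86 400 s/d = 61.84 kg/d.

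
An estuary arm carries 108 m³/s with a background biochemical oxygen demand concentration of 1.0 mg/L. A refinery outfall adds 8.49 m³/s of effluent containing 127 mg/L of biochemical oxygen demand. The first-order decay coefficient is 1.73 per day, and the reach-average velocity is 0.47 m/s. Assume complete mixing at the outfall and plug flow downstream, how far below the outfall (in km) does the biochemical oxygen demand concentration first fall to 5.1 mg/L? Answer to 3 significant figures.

Mass balance: C = (108.0·1.000 + 8.490·127.0) / 116.5 = 1186/116.5 = 10.18 mg/L.
Set 10.18·exp(−k·t) = 5.1 → t = ln(10.18/5.1)/k = 34530 s = 9.593 h.
Distance = v·t = 0.47·34530 = 16230 m = 16.23 km.

16.2 km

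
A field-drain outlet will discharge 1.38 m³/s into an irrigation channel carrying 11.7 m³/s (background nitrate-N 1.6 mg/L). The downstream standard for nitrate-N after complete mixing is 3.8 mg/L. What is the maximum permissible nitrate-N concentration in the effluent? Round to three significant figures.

At the limit, (Qr·Cr + Qe·Cₑ)/(Qr + Qe) = 3.8:
Cₑ = (13.08·3.8 − 11.70·1.600) / 1.380 = 22.45 mg/L.

22.5 mg/L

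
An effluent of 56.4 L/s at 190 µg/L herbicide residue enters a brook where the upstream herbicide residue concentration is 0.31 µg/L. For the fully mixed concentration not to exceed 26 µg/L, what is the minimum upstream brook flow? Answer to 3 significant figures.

360 L/s

Set C_mix = 26: (Q·0.3100 + 56.40·190.0) / (Q + 56.40) = 26
→ Q = 56.40·(190.0 − 26)/(26 − 0.3100) = 360.0 L/s.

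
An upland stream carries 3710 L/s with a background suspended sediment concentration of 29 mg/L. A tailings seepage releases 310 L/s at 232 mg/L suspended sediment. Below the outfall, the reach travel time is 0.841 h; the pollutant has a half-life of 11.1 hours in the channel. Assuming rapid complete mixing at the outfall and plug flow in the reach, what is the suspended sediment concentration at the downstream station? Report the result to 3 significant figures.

Mixed concentration C = ΣQC/ΣQ = (3710·29.00 + 310.0·232.0) / 4020 = 179500/4020 = 44.65 mg/L.
Half-life 11.1 h → k = ln 2 / 11.1 = 0.06245 h⁻¹ = 1.499 d⁻¹.
First-order decay: C = 44.65·exp(−k·t) = 44.65·0.9488 = 42.37 mg/L.

42.4 mg/L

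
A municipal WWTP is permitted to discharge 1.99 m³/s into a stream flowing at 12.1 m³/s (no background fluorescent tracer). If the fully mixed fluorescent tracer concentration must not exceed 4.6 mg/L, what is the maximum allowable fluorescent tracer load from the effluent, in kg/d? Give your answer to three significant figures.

5600 kg/d

Mass balance at the limit: 12.10·0 + 1.990·Cₑ = 14.09·4.6 → Cₑ = 32.57 mg/L.
Load = 1.990 m³/s × 32.57 g/m³ × 86 400 s/d = 5600 kg/d.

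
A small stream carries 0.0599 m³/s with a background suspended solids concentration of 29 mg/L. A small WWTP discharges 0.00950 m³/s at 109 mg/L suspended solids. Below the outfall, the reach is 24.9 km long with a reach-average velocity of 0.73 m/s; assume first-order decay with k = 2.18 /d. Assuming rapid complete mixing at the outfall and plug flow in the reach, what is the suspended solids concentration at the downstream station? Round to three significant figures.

16.9 mg/L

Flow-weighted average: C = (0.05990·29.00 + 0.009500·109.0) / 0.06940 = 2.773/0.06940 = 39.95 mg/L.
Travel time t = 24.9·1000 / 0.73 = 34110 s = 9.475 h.
Decay over the reach: 39.95·exp(−kt) = 39.95·0.4229 = 16.90 mg/L.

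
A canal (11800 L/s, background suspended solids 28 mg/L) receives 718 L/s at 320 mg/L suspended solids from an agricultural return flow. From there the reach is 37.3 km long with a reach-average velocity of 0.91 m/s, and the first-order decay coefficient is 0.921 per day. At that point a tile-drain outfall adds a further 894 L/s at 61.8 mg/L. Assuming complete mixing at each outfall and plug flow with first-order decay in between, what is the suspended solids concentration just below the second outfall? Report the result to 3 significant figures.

Mass balance: C = (11800·28.00 + 718.0·320.0) / 12520 = 560200/12520 = 44.75 mg/L; combined flow 12520 L/s.
Travel time t = 37.3·1000 / 0.91 = 40990 s = 11.39 h.
After decay, C = 44.75 × e^(−kt) = 44.75 × 0.6460 = 28.91 mg/L.
At the second outfall, C = (12520·28.91 + 894.0·61.80) / (12520 + 894.0) = 31.10 mg/L.

31.1 mg/L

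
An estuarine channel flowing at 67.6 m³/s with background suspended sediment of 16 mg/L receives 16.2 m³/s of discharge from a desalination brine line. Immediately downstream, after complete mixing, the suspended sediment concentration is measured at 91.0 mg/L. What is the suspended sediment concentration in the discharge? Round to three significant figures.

404 mg/L

Mass balance: 67.60·16.00 + 16.20·Cₑ = 83.80·91.00
→ Cₑ = (83.80·91.00 − 67.60·16.00) / 16.20 = 404.0 mg/L.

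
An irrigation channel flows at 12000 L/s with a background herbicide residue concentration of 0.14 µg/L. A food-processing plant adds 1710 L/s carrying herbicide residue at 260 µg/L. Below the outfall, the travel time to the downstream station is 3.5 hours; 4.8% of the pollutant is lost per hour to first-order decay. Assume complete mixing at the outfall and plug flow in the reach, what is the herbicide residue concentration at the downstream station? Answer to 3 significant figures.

Flow-weighted average: C = (12000·0.1400 + 1710·260.0) / 13710 = 446300/13710 = 32.55 µg/L.
4.8%/h lost → k = −ln(1 − 0.048) = 0.04919 h⁻¹.
Decay over the reach: 32.55·exp(−kt) = 32.55·0.8418 = 27.40 µg/L.

27.4 µg/L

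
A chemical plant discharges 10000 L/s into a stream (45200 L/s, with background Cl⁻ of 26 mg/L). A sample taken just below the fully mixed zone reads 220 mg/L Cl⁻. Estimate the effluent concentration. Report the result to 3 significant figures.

1100 mg/L

Mass balance: 45200·26.00 + 10000·Cₑ = 55200·220.0
→ Cₑ = (55200·220.0 − 45200·26.00) / 10000 = 1097 mg/L.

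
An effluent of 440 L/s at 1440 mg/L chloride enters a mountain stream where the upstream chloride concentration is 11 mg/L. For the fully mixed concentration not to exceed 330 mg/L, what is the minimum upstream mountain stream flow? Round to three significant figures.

1530 L/s

Set C_mix = 330: (Q·11.00 + 440.0·1440) / (Q + 440.0) = 330
→ Q = 440.0·(1440 − 330)/(330 − 11.00) = 1531 L/s.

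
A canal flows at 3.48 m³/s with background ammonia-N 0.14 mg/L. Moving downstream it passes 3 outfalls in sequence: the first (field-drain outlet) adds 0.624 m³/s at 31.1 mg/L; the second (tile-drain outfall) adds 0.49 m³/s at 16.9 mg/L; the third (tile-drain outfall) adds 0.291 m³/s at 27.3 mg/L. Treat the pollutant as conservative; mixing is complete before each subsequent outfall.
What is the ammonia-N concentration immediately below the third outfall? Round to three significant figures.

7.39 mg/L

After outfall 1: Q = 3.480 + 0.6240 = 4.104 m³/s; C = (3.480·0.1400 + 0.6240·31.10)/4.104 = 4.847 mg/L.
After outfall 2: Q = 4.104 + 0.4900 = 4.594 m³/s; C = (4.104·4.847 + 0.4900·16.90)/4.594 = 6.133 mg/L.
After outfall 3: Q = 4.594 + 0.2910 = 4.885 m³/s; C = (4.594·6.133 + 0.2910·27.30)/4.885 = 7.394 mg/L.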